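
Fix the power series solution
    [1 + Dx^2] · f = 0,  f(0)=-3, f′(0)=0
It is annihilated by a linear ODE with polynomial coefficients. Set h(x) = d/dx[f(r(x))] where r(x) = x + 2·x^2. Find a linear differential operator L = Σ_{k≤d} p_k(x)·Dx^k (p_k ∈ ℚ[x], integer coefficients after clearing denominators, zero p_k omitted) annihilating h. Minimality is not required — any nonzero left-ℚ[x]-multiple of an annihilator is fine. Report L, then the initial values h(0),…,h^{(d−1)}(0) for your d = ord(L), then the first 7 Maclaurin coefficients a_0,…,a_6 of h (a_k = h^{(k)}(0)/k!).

f: a_k = -3, 0, 3/2, 0, -1/8, 0, 1/240, …
h₀=f(r): pull back L_f along r ⇒ L₀.
h₀' ⇒ L via d/dx closure of L₀.
L = (49 + 16·x + 96·x^2 + 256·x^3 + 256·x^4) + (-12 - 48·x)·Dx + (1 + 8·x + 16·x^2)·Dx^2  (order 2).
h: a_k = 0, 3, 18, 47/2, -5, -719/40, -553/20, …
ICs: h(0) = 0, h′(0) = 3.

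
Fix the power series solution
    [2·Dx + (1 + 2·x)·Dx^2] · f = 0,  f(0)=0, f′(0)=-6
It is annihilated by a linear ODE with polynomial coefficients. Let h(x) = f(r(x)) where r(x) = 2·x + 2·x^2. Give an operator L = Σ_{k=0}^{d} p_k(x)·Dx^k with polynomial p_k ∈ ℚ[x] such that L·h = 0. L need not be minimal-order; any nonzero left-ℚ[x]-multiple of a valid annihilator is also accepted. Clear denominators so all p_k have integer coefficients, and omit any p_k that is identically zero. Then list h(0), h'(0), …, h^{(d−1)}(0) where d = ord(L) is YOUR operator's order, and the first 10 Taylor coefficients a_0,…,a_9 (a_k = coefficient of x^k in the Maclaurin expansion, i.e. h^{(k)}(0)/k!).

f: a_k = 0, -6, 6, -8, 12, -96/5, 32, -384/7, 96, -512/3, …
L₀ from L_f via x↦r, Dx↦r'^{-1}Dx.
L = 2·Dx + (1 + 2·x)·Dx^2  (order 2).
h: a_k = 0, -12, 12, -16, 24, -192/5, 64, -768/7, 192, -1024/3, …
ICs: h(0) = 0, h′(0) = -12.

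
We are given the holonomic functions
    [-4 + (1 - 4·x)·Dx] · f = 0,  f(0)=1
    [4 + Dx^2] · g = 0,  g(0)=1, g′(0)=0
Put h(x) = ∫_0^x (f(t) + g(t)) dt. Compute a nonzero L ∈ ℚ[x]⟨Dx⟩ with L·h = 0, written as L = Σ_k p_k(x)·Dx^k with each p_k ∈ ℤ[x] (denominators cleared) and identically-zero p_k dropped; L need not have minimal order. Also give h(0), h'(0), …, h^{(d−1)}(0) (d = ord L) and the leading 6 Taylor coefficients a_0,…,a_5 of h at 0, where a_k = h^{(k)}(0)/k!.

f: a_k = 1, 4, 16, 64, 256, 1024, …
g: a_k = 1, 0, -2, 0, 2/3, 0, …
h₀=f+g: left-lcm gives L₀, ord ≤ 3.
h=∫h₀ ⇒ L = L₀·Dx.
L = (400 - 128·x + 256·x^2)·Dx + (-36 + 176·x - 192·x^2 + 256·x^3)·Dx^2 + (100 - 32·x + 64·x^2)·Dx^3 + (-9 + 44·x - 48·x^2 + 64·x^3)·Dx^4  (order 4).
h: a_k = 0, 2, 2, 14/3, 16, 154/3, …
ICs: h(0) = 0, h′(0) = 2, h′′(0) = 4, h′′′(0) = 28.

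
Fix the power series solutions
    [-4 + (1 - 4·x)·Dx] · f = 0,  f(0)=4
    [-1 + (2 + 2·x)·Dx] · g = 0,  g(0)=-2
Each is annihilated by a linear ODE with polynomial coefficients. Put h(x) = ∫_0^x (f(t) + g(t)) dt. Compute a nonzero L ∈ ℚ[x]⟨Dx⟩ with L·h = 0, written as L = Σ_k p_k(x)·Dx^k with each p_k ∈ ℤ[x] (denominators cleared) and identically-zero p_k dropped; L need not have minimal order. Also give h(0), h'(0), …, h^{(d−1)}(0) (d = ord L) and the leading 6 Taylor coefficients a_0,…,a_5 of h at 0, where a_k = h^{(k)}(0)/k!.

f: a_k = 4, 16, 64, 256, 1024, 4096, …
g: a_k = -2, -1, 1/4, -1/8, 5/64, -7/128, …
h₀=f+g: left-lcm gives L₀, ord ≤ 2.
h=∫h₀ ⇒ L = L₀·Dx.
L = (-68 - 48·x)·Dx + (129 + 248·x + 144·x^2)·Dx^2 + (-14 + 18·x + 128·x^2 + 96·x^3)·Dx^3  (order 3).
h: a_k = 0, 2, 15/2, 257/12, 2047/32, 65541/320, …
ICs: h(0) = 0, h′(0) = 2, h′′(0) = 15.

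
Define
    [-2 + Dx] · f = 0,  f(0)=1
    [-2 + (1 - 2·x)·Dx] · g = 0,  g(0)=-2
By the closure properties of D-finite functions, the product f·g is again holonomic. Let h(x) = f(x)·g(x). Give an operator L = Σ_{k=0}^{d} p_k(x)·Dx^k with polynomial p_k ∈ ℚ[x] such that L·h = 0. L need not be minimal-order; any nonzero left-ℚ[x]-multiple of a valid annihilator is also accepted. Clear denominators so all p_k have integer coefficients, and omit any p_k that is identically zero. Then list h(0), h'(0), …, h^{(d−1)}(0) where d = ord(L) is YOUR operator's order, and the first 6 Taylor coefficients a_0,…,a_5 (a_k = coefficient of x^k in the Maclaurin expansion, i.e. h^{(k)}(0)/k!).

f: a_k = 1, 2, 2, 4/3, 2/3, 4/15, …
g: a_k = -2, -4, -8, -16, -32, -64, …
Product ⇒ symmetric product L₀, ord ≤ 1.
L = (4 - 4·x) + (-1 + 2·x)·Dx  (order 1).
h: a_k = -2, -8, -20, -128/3, -260/3, -2608/15, …
ICs: h(0) = -2.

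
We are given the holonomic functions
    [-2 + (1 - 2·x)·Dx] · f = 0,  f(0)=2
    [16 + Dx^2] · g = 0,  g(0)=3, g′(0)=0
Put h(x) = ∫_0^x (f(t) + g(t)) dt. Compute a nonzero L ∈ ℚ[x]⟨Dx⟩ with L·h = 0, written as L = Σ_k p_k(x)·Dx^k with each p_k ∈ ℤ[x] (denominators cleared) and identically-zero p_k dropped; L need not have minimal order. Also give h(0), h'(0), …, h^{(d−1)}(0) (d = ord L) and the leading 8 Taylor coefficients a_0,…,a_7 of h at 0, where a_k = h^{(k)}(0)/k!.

L = (160 - 256·x + 256·x^2)·Dx + (-48 + 224·x - 384·x^2 + 256·x^3)·Dx^2 + (10 - 16·x + 16·x^2)·Dx^3 + (-3 + 14·x - 24·x^2 + 16·x^3)·Dx^4  (order 4).
h: a_k = 0, 5, 2, -16/3, 4, 64/5, 32/3, 1664/105, …
ICs: h(0) = 0, h′(0) = 5, h′′(0) = 4, h′′′(0) = -32.

f: a_k = 2, 4, 8, 16, 32, 64, 128, 256, …
g: a_k = 3, 0, -24, 0, 32, 0, -256/15, 0, …
Weyl lclm of L_f,L_g ⇒ L₀ (ord ≤ 3).
∫: right-multiply L₀ by Dx.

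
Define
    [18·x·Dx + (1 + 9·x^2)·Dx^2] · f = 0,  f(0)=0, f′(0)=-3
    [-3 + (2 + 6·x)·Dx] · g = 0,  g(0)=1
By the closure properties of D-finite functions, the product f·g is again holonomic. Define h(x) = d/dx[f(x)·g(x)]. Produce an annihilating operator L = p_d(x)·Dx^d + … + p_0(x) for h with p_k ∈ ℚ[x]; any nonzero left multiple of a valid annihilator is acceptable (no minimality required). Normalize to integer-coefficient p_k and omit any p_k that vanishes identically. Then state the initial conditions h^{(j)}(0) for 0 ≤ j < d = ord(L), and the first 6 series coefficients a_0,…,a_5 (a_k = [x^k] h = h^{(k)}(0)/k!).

L = (15 + 360·x + 54·x^2 - 1944·x^3 - 729·x^4) + (28 + 252·x + 648·x^2 - 1512·x^3 - 6804·x^4 - 2916·x^5)·Dx + (4 + 8·x - 36·x^2 - 144·x^3 - 756·x^4 - 1944·x^5 - 972·x^6)·Dx^2  (order 2).
h: a_k = -3, -9, 297/8, 135/4, -31509/128, -298161/640, …
ICs: h(0) = -3, h′(0) = -9.

f: a_k = 0, -3, 0, 9, 0, -243/5, …
g: a_k = 1, 3/2, -9/8, 27/16, -405/128, 1701/256, …
Sym-product of L_f,L_g gives L₀ (≤ ord 2).
h=h₀': d/dx-closure on L₀ ⇒ L.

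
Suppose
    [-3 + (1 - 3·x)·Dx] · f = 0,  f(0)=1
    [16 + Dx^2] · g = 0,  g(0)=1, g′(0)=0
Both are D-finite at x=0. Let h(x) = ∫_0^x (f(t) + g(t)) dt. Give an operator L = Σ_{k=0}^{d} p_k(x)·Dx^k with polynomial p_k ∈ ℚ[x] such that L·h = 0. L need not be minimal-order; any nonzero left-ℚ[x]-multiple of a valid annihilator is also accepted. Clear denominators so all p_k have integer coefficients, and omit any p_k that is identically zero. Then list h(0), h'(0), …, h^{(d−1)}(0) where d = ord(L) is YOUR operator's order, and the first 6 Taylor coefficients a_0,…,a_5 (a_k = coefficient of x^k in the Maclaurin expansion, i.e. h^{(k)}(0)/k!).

L = (1680 - 2304·x + 3456·x^2)·Dx + (-272 + 1584·x - 3456·x^2 + 3456·x^3)·Dx^2 + (105 - 144·x + 216·x^2)·Dx^3 + (-17 + 99·x - 216·x^2 + 216·x^3)·Dx^4  (order 4).
h: a_k = 0, 2, 3/2, 1/3, 27/4, 55/3, …
ICs: h(0) = 0, h′(0) = 2, h′′(0) = 3, h′′′(0) = 2.

f: a_k = 1, 3, 9, 27, 81, 243, …
g: a_k = 1, 0, -8, 0, 32/3, 0, …
Sum ⇒ L₀ = lclm(L_f,L_g) in ℚ(x)⟨Dx⟩.
Integrate: L := L₀·Dx.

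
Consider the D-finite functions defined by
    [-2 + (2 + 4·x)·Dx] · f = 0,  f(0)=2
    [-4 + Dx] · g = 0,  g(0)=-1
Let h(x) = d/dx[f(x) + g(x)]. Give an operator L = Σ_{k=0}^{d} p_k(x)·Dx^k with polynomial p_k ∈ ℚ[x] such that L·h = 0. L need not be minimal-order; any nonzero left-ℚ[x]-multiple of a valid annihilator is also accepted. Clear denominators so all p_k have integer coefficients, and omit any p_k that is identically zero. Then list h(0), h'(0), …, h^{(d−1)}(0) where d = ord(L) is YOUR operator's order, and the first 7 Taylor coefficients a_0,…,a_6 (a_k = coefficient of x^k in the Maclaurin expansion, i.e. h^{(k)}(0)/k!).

f: a_k = 2, 2, -1, 1, -5/4, 7/4, -21/8, …
g: a_k = -1, -4, -8, -32/3, -32/3, -128/15, -256/45, …
h₀=f+g: left-lcm gives L₀, ord ≤ 2.
h₀' ⇒ L via d/dx closure of L₀.
L = (-28 - 32·x) + (-13 - 64·x - 64·x^2)·Dx + (5 + 18·x + 16·x^2)·Dx^2  (order 2).
h: a_k = -2, -18, -29, -143/3, -407/12, -2993/60, 2203/360, …
ICs: h(0) = -2, h′(0) = -18.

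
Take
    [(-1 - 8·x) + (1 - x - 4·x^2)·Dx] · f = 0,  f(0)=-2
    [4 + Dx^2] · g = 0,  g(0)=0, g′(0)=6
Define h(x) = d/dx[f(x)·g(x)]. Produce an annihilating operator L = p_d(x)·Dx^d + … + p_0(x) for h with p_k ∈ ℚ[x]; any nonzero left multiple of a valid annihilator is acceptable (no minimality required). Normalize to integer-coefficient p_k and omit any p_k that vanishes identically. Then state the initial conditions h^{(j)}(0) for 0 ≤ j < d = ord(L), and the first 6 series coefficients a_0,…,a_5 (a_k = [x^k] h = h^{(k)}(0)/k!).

L = (18 - 8·x - 28·x^2 + 32·x^3 + 64·x^4) + (4 + 34·x + 24·x^2 + 64·x^3)·Dx + (-1 + x^2 + 8·x^3 + 16·x^4)·Dx^2  (order 2).
h: a_k = -12, -24, -156, -400, -1548, -21288/5, …
ICs: h(0) = -12, h′(0) = -24.

f: a_k = -2, -2, -10, -18, -58, -130, …
g: a_k = 0, 6, 0, -4, 0, 4/5, …
Product ⇒ symmetric product L₀, ord ≤ 2.
h₀' ⇒ L via d/dx closure of L₀.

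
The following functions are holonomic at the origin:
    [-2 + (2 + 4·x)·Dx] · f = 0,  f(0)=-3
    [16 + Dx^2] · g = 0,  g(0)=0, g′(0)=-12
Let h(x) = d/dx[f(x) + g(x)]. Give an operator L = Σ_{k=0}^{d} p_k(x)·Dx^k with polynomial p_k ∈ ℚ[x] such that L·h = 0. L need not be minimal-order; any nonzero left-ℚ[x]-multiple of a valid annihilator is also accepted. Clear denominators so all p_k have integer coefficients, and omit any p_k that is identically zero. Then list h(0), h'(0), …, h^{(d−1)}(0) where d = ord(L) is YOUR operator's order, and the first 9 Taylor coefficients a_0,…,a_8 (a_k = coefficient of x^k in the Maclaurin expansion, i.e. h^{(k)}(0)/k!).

L = (-496 - 1024·x - 1024·x^2) + (-304 - 1632·x - 3072·x^2 - 2048·x^3)·Dx + (-31 - 64·x - 64·x^2)·Dx^2 + (-19 - 102·x - 192·x^2 - 128·x^3)·Dx^3  (order 3).
h: a_k = -15, 3, 183/2, 15/2, -1129/8, 189/8, 5989/240, 1287/16, -2289169/13440, …
ICs: h(0) = -15, h′(0) = 3, h′′(0) = 183.

f: a_k = -3, -3, 3/2, -3/2, 15/8, -21/8, 63/16, -99/16, 1287/128, …
g: a_k = 0, -12, 0, 32, 0, -128/5, 0, 1024/105, 0, …
h₀=f+g: left-lcm gives L₀, ord ≤ 3.
h=h₀': d/dx-closure on L₀ ⇒ L.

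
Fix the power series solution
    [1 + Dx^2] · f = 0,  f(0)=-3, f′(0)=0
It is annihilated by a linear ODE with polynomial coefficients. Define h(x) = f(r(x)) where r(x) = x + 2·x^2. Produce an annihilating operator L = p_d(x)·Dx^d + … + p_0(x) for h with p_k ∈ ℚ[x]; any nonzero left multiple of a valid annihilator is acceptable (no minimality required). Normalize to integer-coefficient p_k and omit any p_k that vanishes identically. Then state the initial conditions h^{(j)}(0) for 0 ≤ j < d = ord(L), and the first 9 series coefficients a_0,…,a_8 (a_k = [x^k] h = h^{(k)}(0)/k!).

f: a_k = -3, 0, 3/2, 0, -1/8, 0, 1/240, 0, -1/13440, …
L₀ from L_f via x↦r, Dx↦r'^{-1}Dx.
L = (1 + 12·x + 48·x^2 + 64·x^3) - 4·Dx + (1 + 4·x)·Dx^2  (order 2).
h: a_k = -3, 0, 3/2, 6, 47/8, -1, -719/240, -79/20, -23521/13440, …
ICs: h(0) = -3, h′(0) = 0.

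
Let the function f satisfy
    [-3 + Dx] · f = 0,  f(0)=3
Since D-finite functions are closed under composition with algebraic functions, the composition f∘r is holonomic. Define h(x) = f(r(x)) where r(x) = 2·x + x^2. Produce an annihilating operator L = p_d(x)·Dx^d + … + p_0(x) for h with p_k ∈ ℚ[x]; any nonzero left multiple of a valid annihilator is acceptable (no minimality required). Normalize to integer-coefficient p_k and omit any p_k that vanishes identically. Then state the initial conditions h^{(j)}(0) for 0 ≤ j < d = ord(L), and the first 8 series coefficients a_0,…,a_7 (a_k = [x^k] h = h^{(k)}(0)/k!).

f: a_k = 3, 9, 27/2, 27/2, 81/8, 243/40, 243/80, 729/560, …
h₀=f(r): pull back L_f along r ⇒ L₀.
L = (-6 - 6·x) + Dx  (order 1).
h: a_k = 3, 18, 63, 162, 675/2, 2997/5, 9369/10, 46089/35, …
ICs: h(0) = 3.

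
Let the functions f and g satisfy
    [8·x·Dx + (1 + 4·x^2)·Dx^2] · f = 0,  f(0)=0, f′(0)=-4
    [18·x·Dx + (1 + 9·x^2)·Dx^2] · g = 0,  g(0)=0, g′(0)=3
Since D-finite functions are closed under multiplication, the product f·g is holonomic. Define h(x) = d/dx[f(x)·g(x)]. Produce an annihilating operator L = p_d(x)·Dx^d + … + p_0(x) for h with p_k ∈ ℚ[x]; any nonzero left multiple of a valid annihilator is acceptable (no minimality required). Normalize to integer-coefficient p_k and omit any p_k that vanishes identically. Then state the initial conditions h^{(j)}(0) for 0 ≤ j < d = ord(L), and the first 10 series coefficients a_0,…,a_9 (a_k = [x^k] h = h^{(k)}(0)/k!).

L = (-864·x - 18720·x^3 - 82944·x^5 + 134784·x^7 + 1119744·x^9) + (-52 - 3036·x^2 - 33696·x^4 - 72576·x^6 + 471744·x^8 + 1679616·x^10)·Dx + (-104·x - 2072·x^3 - 11232·x^5 + 13968·x^7 + 269568·x^9 + 559872·x^11)·Dx^2 + (-1 - 26·x^2 - 205·x^4 + 7380·x^8 + 33696·x^10 + 46656·x^12)·Dx^3  (order 3).
h: a_k = 0, -24, 0, 208, 0, -8424/5, 0, 485472/35, 0, -12292184/105, …
ICs: h(0) = 0, h′(0) = -24, h′′(0) = 0.

f: a_k = 0, -4, 0, 16/3, 0, -64/5, 0, 256/7, 0, -1024/9, …
g: a_k = 0, 3, 0, -9, 0, 243/5, 0, -2187/7, 0, 2187, …
L₀ := L_f ⊗_s L_g (sym. prod.), ord ≤ 4.
h₀' ⇒ L via d/dx closure of L₀.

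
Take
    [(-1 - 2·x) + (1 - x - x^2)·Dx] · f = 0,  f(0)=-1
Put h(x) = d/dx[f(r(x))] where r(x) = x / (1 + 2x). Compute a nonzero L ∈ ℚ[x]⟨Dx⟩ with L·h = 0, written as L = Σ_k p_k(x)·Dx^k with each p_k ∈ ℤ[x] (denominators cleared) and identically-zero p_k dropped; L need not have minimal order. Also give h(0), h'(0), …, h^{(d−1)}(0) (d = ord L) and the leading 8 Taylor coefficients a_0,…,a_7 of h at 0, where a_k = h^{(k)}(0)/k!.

L = (-6·x - 18·x^2 - 16·x^3) + (-1 - 9·x - 27·x^2 - 30·x^3 - 8·x^4)·Dx  (order 1).
h: a_k = -1, 0, 3, -12, 40, -126, 385, -1152, …
ICs: h(0) = -1.

f: a_k = -1, -1, -2, -3, -5, -8, -13, -21, …
f∘r: x↦r, Dx↦Dx/r' in L_f ⇒ L₀.
h=h₀': d/dx-closure on L₀ ⇒ L.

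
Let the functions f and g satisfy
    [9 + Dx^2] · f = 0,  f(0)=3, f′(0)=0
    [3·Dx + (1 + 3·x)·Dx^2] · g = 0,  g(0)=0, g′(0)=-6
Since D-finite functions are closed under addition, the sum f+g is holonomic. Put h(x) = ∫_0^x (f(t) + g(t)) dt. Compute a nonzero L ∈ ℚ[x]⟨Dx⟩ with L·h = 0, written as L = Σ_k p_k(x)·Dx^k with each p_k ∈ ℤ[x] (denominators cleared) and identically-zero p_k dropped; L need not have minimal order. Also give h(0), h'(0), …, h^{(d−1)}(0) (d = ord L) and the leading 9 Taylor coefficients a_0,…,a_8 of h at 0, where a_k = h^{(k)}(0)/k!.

L = (63 + 54·x + 81·x^2)·Dx^2 + (9 + 45·x + 81·x^2 + 81·x^3)·Dx^3 + (7 + 6·x + 9·x^2)·Dx^4 + (1 + 5·x + 9·x^2 + 9·x^3)·Dx^5  (order 5).
h: a_k = 0, 3, -3, -3/2, -9/2, 81/8, -81/5, 19197/560, -2187/28, …
ICs: h(0) = 0, h′(0) = 3, h′′(0) = -6, h′′′(0) = -9, h′′′′(0) = -108.

f: a_k = 3, 0, -27/2, 0, 81/8, 0, -243/80, 0, 2187/4480, …
g: a_k = 0, -6, 9, -18, 81/2, -486/5, 243, -4374/7, 6561/4, …
h₀=f+g: left-lcm gives L₀, ord ≤ 4.
Integrate: L := L₀·Dx.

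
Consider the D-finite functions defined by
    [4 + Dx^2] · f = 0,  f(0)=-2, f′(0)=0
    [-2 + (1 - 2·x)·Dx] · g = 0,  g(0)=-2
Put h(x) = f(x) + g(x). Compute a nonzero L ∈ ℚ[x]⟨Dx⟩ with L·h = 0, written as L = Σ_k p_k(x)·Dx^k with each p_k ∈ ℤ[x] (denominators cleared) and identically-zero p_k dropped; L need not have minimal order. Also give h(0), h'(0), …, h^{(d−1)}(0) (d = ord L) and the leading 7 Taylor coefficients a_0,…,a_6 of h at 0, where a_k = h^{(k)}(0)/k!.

f: a_k = -2, 0, 4, 0, -4/3, 0, 8/45, …
g: a_k = -2, -4, -8, -16, -32, -64, -128, …
Sum ⇒ L₀ = lclm(L_f,L_g) in ℚ(x)⟨Dx⟩.
L = (-56 + 32·x - 32·x^2) + (12 - 40·x + 48·x^2 - 32·x^3)·Dx + (-14 + 8·x - 8·x^2)·Dx^2 + (3 - 10·x + 12·x^2 - 8·x^3)·Dx^3  (order 3).
h: a_k = -4, -4, -4, -16, -100/3, -64, -5752/45, …
ICs: h(0) = -4, h′(0) = -4, h′′(0) = -8.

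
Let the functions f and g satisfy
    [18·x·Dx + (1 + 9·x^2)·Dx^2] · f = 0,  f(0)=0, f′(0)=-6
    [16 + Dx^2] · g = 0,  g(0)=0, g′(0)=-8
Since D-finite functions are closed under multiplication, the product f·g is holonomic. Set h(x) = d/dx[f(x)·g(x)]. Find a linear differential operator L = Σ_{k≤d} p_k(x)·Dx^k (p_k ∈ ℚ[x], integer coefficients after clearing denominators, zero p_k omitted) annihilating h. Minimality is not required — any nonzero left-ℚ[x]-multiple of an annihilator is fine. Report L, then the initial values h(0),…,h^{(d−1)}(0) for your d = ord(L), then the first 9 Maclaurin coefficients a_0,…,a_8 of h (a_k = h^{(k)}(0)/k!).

L = (524992 + 14103936·x^2 + 183342528·x^4 + 608394240·x^6 + 1431032832·x^8 + 3627970560·x^10 + 8707129344·x^12) + (314208·x + 11036736·x^3 + 108591840·x^5 + 419904000·x^7 + 1209323520·x^9 + 2176782336·x^11)·Dx + (38012 + 1098792·x^2 + 14837580·x^4 + 64186992·x^6 + 209112192·x^8 + 589545216·x^10 + 1088391168·x^12)·Dx^2 + (19638·x + 689796·x^3 + 6786990·x^5 + 26244000·x^7 + 75582720·x^9 + 136048896·x^11)·Dx^3 + (325 + 13581·x^2 + 211167·x^4 + 1635147·x^6 + 7479540·x^8 + 22674816·x^10 + 34012224·x^12)·Dx^4  (order 4).
h: a_k = 0, 96, 0, -1088, 0, 7584, 0, -178048/3, 0, …
ICs: h(0) = 0, h′(0) = 96, h′′(0) = 0, h′′′(0) = -6528.

f: a_k = 0, -6, 0, 18, 0, -486/5, 0, 4374/7, 0, …
g: a_k = 0, -8, 0, 64/3, 0, -256/15, 0, 2048/315, 0, …
Product ⇒ symmetric product L₀, ord ≤ 4.
Derive L from L₀ (diff closure).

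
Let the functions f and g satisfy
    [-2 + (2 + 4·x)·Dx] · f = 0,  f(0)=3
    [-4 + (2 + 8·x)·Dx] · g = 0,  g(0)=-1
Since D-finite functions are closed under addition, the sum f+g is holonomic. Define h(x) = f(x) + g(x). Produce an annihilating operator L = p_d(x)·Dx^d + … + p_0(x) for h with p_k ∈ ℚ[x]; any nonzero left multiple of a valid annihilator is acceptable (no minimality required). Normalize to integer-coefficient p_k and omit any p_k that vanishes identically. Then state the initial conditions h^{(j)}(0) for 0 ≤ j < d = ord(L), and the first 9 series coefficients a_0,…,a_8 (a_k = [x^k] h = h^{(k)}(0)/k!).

f: a_k = 3, 3, -3/2, 3/2, -15/8, 21/8, -63/16, 99/16, -1287/128, …
g: a_k = -1, -2, 2, -4, 10, -28, 84, -264, 858, …
h₀=f+g: left-lcm gives L₀, ord ≤ 2.
L = -2 + (3 + 8·x)·Dx + (1 + 6·x + 8·x^2)·Dx^2  (order 2).
h: a_k = 2, 1, 1/2, -5/2, 65/8, -203/8, 1281/16, -4125/16, 108537/128, …
ICs: h(0) = 2, h′(0) = 1.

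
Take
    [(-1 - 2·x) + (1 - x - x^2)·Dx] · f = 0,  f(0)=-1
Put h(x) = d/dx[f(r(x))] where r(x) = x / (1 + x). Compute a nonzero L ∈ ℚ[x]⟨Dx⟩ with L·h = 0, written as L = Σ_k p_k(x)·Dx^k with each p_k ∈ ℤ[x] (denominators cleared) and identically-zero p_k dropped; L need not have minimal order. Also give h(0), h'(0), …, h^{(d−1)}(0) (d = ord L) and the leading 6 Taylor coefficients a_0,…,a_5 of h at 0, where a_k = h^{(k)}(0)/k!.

L = (2 + 6·x + 12·x^2 + 6·x^3) + (-1 - 5·x - 6·x^2 + x^3 + 3·x^4)·Dx  (order 1).
h: a_k = -1, -2, 0, -4, 5, -12, …
ICs: h(0) = -1.

f: a_k = -1, -1, -2, -3, -5, -8, …
f∘r: x↦r, Dx↦Dx/r' in L_f ⇒ L₀.
Derive L from L₀ (diff closure).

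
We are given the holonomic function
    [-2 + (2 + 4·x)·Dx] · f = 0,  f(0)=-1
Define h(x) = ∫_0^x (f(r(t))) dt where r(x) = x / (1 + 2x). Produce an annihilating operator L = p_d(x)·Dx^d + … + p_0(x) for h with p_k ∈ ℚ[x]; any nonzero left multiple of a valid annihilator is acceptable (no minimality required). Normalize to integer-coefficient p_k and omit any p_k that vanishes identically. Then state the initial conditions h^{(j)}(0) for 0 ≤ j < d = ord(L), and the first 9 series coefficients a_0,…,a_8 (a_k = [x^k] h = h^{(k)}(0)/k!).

L = -Dx + (1 + 6·x + 8·x^2)·Dx^2  (order 2).
h: a_k = 0, -1, -1/2, 5/6, -13/8, 141/40, -133/16, 2353/112, -7205/128, …
ICs: h(0) = 0, h′(0) = -1.

f: a_k = -1, -1, 1/2, -1/2, 5/8, -7/8, 21/16, -33/16, 429/128, …
Change of var in L_f (x↦r) gives L₀.
∫: right-multiply L₀ by Dx.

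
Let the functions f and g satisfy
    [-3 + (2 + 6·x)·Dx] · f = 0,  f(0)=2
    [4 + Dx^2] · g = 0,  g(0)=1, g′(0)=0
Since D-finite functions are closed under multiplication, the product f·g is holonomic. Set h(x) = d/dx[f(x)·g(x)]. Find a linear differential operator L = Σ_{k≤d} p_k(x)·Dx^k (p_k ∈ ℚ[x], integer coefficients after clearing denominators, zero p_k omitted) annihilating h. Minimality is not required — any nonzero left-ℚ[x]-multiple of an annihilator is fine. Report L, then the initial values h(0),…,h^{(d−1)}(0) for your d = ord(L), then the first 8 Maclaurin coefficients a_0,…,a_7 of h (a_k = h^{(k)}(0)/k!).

f: a_k = 2, 3, -9/4, 27/8, -405/64, 1701/128, -15309/512, 72171/1024, …
g: a_k = 1, 0, -2, 0, 2/3, 0, -4/45, 0, …
f·g: L₀ = L_f ⊗_s L_g, ord ≤ 1·2.
h=h₀': d/dx-closure on L₀ ⇒ L.
L = (1453 + 11712·x + 26784·x^2 + 27648·x^3 + 20736·x^4) + (132 - 756·x - 5184·x^2 - 5184·x^3)·Dx + (172 + 1416·x + 4428·x^2 + 6912·x^3 + 5184·x^4)·Dx^2  (order 2).
h: a_k = 3, -25/2, -63/8, -95/48, 5465/128, -435961/3840, 4933523/15360, -598666367/645120, …
ICs: h(0) = 3, h′(0) = -25/2.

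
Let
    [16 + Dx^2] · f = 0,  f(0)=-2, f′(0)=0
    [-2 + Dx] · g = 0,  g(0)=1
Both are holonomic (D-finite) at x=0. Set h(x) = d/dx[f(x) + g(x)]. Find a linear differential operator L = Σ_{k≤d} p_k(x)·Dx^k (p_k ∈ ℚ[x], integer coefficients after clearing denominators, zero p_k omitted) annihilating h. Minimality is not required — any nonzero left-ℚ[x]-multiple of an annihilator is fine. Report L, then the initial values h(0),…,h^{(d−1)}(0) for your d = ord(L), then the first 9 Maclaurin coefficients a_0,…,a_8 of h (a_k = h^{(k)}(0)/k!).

L = 32 - 16·Dx + 2·Dx^2 - Dx^3  (order 3).
h: a_k = 2, 36, 4, -248/3, 4/3, 344/5, 8/45, -1168/45, 4/315, …
ICs: h(0) = 2, h′(0) = 36, h′′(0) = 8.

f: a_k = -2, 0, 16, 0, -64/3, 0, 512/45, 0, -1024/315, …
g: a_k = 1, 2, 2, 4/3, 2/3, 4/15, 4/45, 8/315, 2/315, …
Weyl lclm of L_f,L_g ⇒ L₀ (ord ≤ 3).
h=h₀': d/dx-closure on L₀ ⇒ L.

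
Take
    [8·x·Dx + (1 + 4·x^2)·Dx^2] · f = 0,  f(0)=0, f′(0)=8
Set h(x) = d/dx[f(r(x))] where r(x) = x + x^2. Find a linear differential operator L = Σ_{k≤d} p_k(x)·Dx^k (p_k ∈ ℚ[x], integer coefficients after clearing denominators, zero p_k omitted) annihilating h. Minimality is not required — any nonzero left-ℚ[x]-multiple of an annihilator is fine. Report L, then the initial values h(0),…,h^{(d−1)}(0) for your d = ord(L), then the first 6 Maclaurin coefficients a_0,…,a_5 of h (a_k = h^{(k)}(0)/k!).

f: a_k = 0, 8, 0, -32/3, 0, 128/5, …
Change of var in L_f (x↦r) gives L₀.
Derive L from L₀ (diff closure).
L = (-2 + 8·x + 32·x^2 + 48·x^3 + 24·x^4) + (1 + 2·x + 4·x^2 + 16·x^3 + 20·x^4 + 8·x^5)·Dx  (order 1).
h: a_k = 8, 16, -32, -128, -32, 704, …
ICs: h(0) = 8.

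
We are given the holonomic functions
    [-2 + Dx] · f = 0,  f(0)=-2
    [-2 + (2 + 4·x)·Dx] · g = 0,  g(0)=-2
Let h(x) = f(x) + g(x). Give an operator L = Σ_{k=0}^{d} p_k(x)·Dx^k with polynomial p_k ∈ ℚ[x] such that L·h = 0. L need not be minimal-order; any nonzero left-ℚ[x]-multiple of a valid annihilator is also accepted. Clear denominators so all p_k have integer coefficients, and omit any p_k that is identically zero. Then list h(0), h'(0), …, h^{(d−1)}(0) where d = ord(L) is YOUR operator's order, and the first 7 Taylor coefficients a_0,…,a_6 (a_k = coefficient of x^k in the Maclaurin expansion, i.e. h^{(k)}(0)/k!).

f: a_k = -2, -4, -4, -8/3, -4/3, -8/15, -8/45, …
g: a_k = -2, -2, 1, -1, 5/4, -7/4, 21/8, …
L₀ := lclm(L_f,L_g); ord L₀ ≤ 1+1.
L = (6 + 8·x) + (-5 - 16·x - 16·x^2)·Dx + (1 + 6·x + 8·x^2)·Dx^2  (order 2).
h: a_k = -4, -6, -3, -11/3, -1/12, -137/60, 881/360, …
ICs: h(0) = -4, h′(0) = -6.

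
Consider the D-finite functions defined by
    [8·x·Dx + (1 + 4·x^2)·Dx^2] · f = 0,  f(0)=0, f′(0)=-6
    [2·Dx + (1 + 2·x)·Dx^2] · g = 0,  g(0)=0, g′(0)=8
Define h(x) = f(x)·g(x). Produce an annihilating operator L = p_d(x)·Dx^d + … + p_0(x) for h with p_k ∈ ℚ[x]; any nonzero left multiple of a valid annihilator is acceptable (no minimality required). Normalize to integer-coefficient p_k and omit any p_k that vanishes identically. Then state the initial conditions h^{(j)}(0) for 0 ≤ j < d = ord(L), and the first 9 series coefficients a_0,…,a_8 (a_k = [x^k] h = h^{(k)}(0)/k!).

L = (192 + 704·x + 2560·x^2 + 9984·x^3 + 15360·x^4 + 13312·x^5 + 4096·x^7)·Dx + (72 + 992·x + 4928·x^2 + 15488·x^3 + 34816·x^4 + 47616·x^5 + 35840·x^6 + 6144·x^7 + 14336·x^8)·Dx^2 + (24 + 256·x + 1536·x^2 + 4992·x^3 + 11520·x^4 + 19968·x^5 + 24576·x^6 + 18432·x^7 + 6144·x^8 + 8192·x^9)·Dx^3 + (5 + 36·x + 148·x^2 + 448·x^3 + 1056·x^4 + 1920·x^5 + 2688·x^6 + 3072·x^7 + 2304·x^8 + 1024·x^9 + 1024·x^10)·Dx^4  (order 4).
h: a_k = 0, 0, -48, 48, 0, 32, -3328/15, 1408/5, 0, …
ICs: h(0) = 0, h′(0) = 0, h′′(0) = -96, h′′′(0) = 288.

f: a_k = 0, -6, 0, 8, 0, -96/5, 0, 384/7, 0, …
g: a_k = 0, 8, -8, 32/3, -16, 128/5, -128/3, 512/7, -128, …
h₀=f·g: eliminate ⇒ L₀, order ≤ 2·2.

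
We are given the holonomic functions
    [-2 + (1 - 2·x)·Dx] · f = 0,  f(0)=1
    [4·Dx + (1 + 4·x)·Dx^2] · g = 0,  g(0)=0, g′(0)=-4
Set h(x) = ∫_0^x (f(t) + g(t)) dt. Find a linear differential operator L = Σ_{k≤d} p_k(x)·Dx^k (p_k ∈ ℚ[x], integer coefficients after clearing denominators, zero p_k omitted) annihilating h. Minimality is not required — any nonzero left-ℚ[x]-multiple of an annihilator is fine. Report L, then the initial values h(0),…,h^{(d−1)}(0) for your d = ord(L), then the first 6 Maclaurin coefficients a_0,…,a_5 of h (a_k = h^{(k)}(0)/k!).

f: a_k = 1, 2, 4, 8, 16, 32, …
g: a_k = 0, -4, 8, -64/3, 64, -1024/5, …
f+g: L₀ = lclm(L_f,L_g), ord ≤ 1+2.
∫: right-multiply L₀ by Dx.
L = (28 + 16·x)·Dx^2 + (-1 + 40·x + 32·x^2)·Dx^3 + (-1 - 3·x + 6·x^2 + 8·x^3)·Dx^4  (order 4).
h: a_k = 0, 1, -1, 4, -10/3, 16, …
ICs: h(0) = 0, h′(0) = 1, h′′(0) = -2, h′′′(0) = 24.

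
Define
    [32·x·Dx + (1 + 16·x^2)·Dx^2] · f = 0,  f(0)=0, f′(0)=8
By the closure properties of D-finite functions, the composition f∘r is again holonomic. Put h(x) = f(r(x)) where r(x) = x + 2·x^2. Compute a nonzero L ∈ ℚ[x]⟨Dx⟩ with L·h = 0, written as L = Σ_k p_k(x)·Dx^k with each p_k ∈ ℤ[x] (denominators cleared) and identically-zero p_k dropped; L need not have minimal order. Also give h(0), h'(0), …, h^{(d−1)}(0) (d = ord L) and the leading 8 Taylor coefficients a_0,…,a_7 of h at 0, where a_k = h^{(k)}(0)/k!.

L = (-4 + 32·x + 256·x^2 + 768·x^3 + 768·x^4)·Dx + (1 + 4·x + 16·x^2 + 128·x^3 + 320·x^4 + 256·x^5)·Dx^2  (order 2).
h: a_k = 0, 8, 16, -128/3, -256, -512/5, 11264/3, 81920/7, …
ICs: h(0) = 0, h′(0) = 8.

f: a_k = 0, 8, 0, -128/3, 0, 2048/5, 0, -32768/7, …
Substitute x→r, Dx→(1/r')Dx; clear ⇒ L₀.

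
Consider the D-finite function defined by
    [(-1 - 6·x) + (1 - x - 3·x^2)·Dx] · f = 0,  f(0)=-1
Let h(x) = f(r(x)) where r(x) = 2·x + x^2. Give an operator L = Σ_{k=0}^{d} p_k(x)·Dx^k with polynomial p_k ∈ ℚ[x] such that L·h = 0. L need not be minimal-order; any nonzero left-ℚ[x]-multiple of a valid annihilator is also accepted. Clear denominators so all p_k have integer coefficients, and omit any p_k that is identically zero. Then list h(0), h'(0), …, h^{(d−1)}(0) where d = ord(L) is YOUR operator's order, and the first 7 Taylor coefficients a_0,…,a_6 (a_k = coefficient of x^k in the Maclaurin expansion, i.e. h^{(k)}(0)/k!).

f: a_k = -1, -1, -4, -7, -19, -40, -97, …
Change of var in L_f (x↦r) gives L₀.
L = (2 + 26·x + 36·x^2 + 12·x^3) + (-1 + 2·x + 13·x^2 + 12·x^3 + 3·x^4)·Dx  (order 1).
h: a_k = -1, -2, -17, -72, -392, -1930, -9871, …
ICs: h(0) = -1.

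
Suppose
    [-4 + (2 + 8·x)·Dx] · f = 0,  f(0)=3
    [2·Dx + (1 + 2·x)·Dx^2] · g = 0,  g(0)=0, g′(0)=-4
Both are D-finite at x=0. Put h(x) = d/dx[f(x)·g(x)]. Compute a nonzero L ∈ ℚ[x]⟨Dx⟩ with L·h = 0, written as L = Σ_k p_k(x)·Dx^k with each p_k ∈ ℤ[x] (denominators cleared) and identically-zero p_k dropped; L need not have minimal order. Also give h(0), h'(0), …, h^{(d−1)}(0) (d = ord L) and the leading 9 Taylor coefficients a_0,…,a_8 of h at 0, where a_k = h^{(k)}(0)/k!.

L = (2 + 16·x + 8·x^2) + (7 + 54·x + 120·x^2 + 64·x^3)·Dx + (1 + 11·x + 42·x^2 + 64·x^3 + 32·x^4)·Dx^2  (order 2).
h: a_k = -12, -24, 96, -320, 1048, -17424/5, 59328/5, -1448448/35, 1032072/7, …
ICs: h(0) = -12, h′(0) = -24.

f: a_k = 3, 6, -6, 12, -30, 84, -252, 792, -2574, …
g: a_k = 0, -4, 4, -16/3, 8, -64/5, 64/3, -256/7, 64, …
h₀=f·g: eliminate ⇒ L₀, order ≤ 1·2.
h=h₀': d/dx-closure on L₀ ⇒ L.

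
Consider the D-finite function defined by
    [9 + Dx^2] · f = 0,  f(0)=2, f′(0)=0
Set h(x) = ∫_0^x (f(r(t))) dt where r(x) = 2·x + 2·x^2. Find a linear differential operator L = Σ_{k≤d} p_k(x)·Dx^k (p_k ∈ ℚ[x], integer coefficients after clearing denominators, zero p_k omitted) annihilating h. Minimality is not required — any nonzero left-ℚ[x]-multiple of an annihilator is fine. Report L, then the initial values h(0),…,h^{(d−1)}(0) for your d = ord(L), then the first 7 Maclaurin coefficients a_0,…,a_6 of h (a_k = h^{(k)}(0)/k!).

f: a_k = 2, 0, -9, 0, 27/4, 0, -81/40, …
Change of var in L_f (x↦r) gives L₀.
Integrate: L := L₀·Dx.
L = (36 + 216·x + 432·x^2 + 288·x^3)·Dx - 2·Dx^2 + (1 + 2·x)·Dx^3  (order 3).
h: a_k = 0, 2, 0, -12, -18, 72/5, 72, …
ICs: h(0) = 0, h′(0) = 2, h′′(0) = 0.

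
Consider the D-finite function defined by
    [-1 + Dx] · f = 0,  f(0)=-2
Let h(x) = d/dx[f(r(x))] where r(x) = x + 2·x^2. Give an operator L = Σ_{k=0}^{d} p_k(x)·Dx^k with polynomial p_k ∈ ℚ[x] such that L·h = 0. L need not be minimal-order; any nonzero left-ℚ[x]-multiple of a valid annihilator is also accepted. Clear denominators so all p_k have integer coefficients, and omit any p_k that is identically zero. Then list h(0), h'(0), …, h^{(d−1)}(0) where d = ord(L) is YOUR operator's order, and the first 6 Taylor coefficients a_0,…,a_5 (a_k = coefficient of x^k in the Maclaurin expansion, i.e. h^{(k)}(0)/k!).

L = (5 + 8·x + 16·x^2) + (-1 - 4·x)·Dx  (order 1).
h: a_k = -2, -10, -13, -73/3, -281/12, -1741/60, …
ICs: h(0) = -2.

f: a_k = -2, -2, -1, -1/3, -1/12, -1/60, …
Change of var in L_f (x↦r) gives L₀.
h=h₀': d/dx-closure on L₀ ⇒ L.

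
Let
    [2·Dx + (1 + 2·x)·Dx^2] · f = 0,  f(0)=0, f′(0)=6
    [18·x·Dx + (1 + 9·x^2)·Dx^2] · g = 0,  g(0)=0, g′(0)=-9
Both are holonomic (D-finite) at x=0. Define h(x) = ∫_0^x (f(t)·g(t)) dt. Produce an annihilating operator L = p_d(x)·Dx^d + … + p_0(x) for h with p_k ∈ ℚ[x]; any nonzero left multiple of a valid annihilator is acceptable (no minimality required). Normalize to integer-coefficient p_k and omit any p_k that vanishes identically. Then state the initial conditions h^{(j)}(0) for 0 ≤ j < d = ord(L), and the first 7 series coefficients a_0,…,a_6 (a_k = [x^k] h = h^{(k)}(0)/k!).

f: a_k = 0, 6, -6, 8, -12, 96/5, -32, …
g: a_k = 0, -9, 0, 27, 0, -729/5, 0, …
Sym-product of L_f,L_g gives L₀ (≤ ord 4).
h=∫₀ˣh₀: take L = L₀·Dx.
L = (792 + 3024·x + 22680·x^2 + 102384·x^3 + 174960·x^4 + 151632·x^5 + 104976·x^7)·Dx^2 + (332 + 4752·x + 28908·x^2 + 127008·x^3 + 351216·x^4 + 542376·x^5 + 408240·x^6 + 157464·x^7 + 367416·x^8)·Dx^3 + (44 + 916·x + 6696·x^2 + 27252·x^3 + 85860·x^4 + 193428·x^5 + 279936·x^6 + 224532·x^7 + 157464·x^8 + 209952·x^9)·Dx^4 + (10 + 76·x + 418·x^2 + 1728·x^3 + 5391·x^4 + 12960·x^5 + 24948·x^6 + 34992·x^7 + 29889·x^8 + 26244·x^9 + 26244·x^10)·Dx^5  (order 5).
h: a_k = 0, 0, 0, -18, 27/2, 18, -9, …
ICs: h(0) = 0, h′(0) = 0, h′′(0) = 0, h′′′(0) = -108, h′′′′(0) = 324.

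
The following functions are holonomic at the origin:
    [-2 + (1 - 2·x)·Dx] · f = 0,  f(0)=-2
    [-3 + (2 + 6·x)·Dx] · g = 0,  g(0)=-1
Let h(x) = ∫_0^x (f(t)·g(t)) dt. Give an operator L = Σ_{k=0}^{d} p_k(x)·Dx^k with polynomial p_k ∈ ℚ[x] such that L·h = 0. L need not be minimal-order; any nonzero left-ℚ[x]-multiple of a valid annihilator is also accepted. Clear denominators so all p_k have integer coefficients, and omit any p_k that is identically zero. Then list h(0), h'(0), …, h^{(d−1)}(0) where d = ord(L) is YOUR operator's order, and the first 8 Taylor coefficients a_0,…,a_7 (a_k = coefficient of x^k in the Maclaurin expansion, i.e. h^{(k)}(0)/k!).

f: a_k = -2, -4, -8, -16, -32, -64, -128, -256, …
g: a_k = -1, -3/2, 9/8, -27/16, 405/128, -1701/256, 15309/1024, -72171/2048, …
f·g: L₀ = L_f ⊗_s L_g, ord ≤ 1·1.
Integrate: L := L₀·Dx.
L = (7 + 6·x)·Dx + (-2 - 2·x + 12·x^2)·Dx^2  (order 2).
h: a_k = 0, 2, 7/2, 47/12, 215/32, 607/64, 13841/768, 95419/3584, …
ICs: h(0) = 0, h′(0) = 2.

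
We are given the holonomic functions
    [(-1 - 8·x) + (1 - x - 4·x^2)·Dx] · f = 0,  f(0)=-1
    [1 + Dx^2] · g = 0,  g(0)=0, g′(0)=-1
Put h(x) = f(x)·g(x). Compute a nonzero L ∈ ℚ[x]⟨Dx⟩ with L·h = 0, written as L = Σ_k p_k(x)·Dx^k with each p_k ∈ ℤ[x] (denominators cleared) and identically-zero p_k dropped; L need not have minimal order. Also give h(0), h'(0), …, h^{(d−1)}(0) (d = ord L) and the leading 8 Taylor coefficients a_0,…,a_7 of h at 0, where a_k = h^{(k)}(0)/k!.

L = (7 + x + 4·x^2) + (2 + 16·x)·Dx + (-1 + x + 4·x^2)·Dx^2  (order 2).
h: a_k = 0, 1, 1, 29/6, 53/6, 1127/40, 7621/120, 888089/5040, …
ICs: h(0) = 0, h′(0) = 1.

f: a_k = -1, -1, -5, -9, -29, -65, -181, -441, …
g: a_k = 0, -1, 0, 1/6, 0, -1/120, 0, 1/5040, …
Product ⇒ symmetric product L₀, ord ≤ 2.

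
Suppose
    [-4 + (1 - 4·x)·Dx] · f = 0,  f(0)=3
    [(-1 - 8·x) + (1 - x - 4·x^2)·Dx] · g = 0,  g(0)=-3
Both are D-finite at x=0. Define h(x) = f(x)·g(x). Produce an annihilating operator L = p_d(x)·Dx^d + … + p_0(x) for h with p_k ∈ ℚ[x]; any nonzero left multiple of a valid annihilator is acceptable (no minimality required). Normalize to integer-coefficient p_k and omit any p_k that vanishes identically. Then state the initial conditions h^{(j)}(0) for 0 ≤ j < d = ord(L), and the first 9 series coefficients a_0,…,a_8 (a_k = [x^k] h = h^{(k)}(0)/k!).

L = (-5 + 48·x^2) + (1 - 5·x + 16·x^3)·Dx  (order 1).
h: a_k = -9, -45, -225, -981, -4185, -17325, -70929, -287685, -1161225, …
ICs: h(0) = -9.

f: a_k = 3, 12, 48, 192, 768, 3072, 12288, 49152, 196608, …
g: a_k = -3, -3, -15, -27, -87, -195, -543, -1323, -3495, …
h₀=f·g: eliminate ⇒ L₀, order ≤ 1·1.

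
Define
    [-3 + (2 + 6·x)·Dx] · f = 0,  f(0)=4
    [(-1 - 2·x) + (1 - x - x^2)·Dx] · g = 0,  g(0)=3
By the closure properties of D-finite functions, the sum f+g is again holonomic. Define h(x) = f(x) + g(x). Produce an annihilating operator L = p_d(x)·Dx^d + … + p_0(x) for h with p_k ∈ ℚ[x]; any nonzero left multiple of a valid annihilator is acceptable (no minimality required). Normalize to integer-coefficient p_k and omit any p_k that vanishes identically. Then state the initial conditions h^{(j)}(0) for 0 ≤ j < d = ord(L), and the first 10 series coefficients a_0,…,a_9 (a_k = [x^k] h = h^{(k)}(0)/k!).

L = (33 + 117·x + 117·x^2 + 90·x^3) + (-25 - 102·x - 303·x^2 - 378·x^3 - 225·x^4)·Dx + (-2 + 22·x + 90·x^2 - 38·x^3 - 198·x^4 - 90·x^5)·Dx^2  (order 2).
h: a_k = 7, 9, 3/2, 63/4, 75/32, 3237/64, -5325/256, 104427/512, -1979085/8192, 16776705/16384, …
ICs: h(0) = 7, h′(0) = 9.

f: a_k = 4, 6, -9/2, 27/4, -405/32, 1701/64, -15309/256, 72171/512, -2814669/8192, 14073345/16384, …
g: a_k = 3, 3, 6, 9, 15, 24, 39, 63, 102, 165, …
f+g: L₀ = lclm(L_f,L_g), ord ≤ 1+1.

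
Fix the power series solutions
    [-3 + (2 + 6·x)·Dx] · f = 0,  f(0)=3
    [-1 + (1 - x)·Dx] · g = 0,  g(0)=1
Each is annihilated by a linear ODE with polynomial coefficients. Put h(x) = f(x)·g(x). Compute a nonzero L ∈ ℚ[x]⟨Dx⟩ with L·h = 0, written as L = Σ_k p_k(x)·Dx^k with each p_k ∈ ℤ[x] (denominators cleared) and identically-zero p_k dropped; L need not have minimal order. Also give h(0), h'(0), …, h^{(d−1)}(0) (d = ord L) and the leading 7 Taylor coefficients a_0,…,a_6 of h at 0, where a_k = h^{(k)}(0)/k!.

L = (5 + 3·x) + (-2 - 4·x + 6·x^2)·Dx  (order 1).
h: a_k = 3, 15/2, 33/8, 147/16, -39/128, 5025/256, -25827/1024, …
ICs: h(0) = 3.

f: a_k = 3, 9/2, -27/8, 81/16, -1215/128, 5103/256, -45927/1024, …
g: a_k = 1, 1, 1, 1, 1, 1, 1, …
Product ⇒ symmetric product L₀, ord ≤ 1.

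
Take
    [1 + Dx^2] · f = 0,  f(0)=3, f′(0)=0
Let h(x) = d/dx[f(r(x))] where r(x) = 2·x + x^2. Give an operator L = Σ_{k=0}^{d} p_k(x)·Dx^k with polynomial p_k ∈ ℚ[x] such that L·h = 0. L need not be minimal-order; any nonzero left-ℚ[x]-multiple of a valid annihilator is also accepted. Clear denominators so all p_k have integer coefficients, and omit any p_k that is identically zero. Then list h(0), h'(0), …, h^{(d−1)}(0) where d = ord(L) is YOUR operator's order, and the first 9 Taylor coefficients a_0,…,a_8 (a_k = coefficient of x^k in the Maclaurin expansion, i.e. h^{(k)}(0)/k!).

f: a_k = 3, 0, -3/2, 0, 1/8, 0, -1/240, 0, 1/13440, …
Change of var in L_f (x↦r) gives L₀.
h₀' ⇒ L via d/dx closure of L₀.
L = (7 + 16·x + 24·x^2 + 16·x^3 + 4·x^4) + (-3 - 3·x)·Dx + (1 + 2·x + x^2)·Dx^2  (order 2).
h: a_k = 0, -12, -18, 2, 20, 82/5, 7/5, -719/105, -186/35, …
ICs: h(0) = 0, h′(0) = -12.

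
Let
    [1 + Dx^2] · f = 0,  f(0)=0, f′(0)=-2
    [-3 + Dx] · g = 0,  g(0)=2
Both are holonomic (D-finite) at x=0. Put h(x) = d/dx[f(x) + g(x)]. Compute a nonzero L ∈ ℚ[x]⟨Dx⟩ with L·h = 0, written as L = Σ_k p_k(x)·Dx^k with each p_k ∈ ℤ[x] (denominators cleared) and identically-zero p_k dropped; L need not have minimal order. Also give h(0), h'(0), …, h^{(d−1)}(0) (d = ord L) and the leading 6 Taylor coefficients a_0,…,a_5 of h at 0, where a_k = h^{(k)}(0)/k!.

L = 3 - Dx + 3·Dx^2 - Dx^3  (order 3).
h: a_k = 4, 18, 28, 27, 121/6, 243/20, …
ICs: h(0) = 4, h′(0) = 18, h′′(0) = 56.

f: a_k = 0, -2, 0, 1/3, 0, -1/60, …
g: a_k = 2, 6, 9, 9, 27/4, 81/20, …
Weyl lclm of L_f,L_g ⇒ L₀ (ord ≤ 3).
Differentiate: ansatz ord ≤ ord L₀ ⇒ L.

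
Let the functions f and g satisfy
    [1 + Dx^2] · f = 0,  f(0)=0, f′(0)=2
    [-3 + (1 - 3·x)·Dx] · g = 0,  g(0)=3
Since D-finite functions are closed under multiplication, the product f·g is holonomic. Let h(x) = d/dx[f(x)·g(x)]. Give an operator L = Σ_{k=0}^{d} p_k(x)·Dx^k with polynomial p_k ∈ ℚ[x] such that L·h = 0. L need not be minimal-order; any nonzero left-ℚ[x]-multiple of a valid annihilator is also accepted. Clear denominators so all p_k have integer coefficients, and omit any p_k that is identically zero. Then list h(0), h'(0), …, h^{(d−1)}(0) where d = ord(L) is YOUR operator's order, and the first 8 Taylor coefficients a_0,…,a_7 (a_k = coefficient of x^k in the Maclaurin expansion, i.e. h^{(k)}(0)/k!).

f: a_k = 0, 2, 0, -1/3, 0, 1/60, 0, -1/2520, …
g: a_k = 3, 9, 27, 81, 243, 729, 2187, 6561, …
L₀ := L_f ⊗_s L_g (sym. prod.), ord ≤ 2.
h₀' ⇒ L via d/dx closure of L₀.
L = (-17 - 6·x + 9·x^2) + (-6 + 18·x)·Dx + (1 - 6·x + 9·x^2)·Dx^2  (order 2).
h: a_k = 6, 36, 159, 636, 9541/4, 85869/10, 3606497/120, 3606497/35, …
ICs: h(0) = 6, h′(0) = 36.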